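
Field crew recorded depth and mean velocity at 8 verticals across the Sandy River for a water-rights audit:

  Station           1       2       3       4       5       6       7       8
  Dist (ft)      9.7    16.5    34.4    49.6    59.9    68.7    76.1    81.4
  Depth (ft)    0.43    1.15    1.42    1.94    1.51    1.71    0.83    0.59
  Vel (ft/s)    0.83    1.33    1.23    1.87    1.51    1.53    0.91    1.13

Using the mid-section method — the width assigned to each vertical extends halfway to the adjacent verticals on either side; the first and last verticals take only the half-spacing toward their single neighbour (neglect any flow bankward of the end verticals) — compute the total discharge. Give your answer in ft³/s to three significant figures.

w_1 = (16.5 − 9.7)/2 = 3.4 ft; q_1 = 0.83 × 0.43 × 3.4 = 1.213 ft³/s
w_2 = (34.4 − 9.7)/2 = 12.35 ft; q_2 = 1.33 × 1.15 × 12.35 = 18.89 ft³/s
w_3 = (49.6 − 16.5)/2 = 16.55 ft; q_3 = 1.23 × 1.42 × 16.55 = 28.91 ft³/s
w_4 = (59.9 − 34.4)/2 = 12.75 ft; q_4 = 1.87 × 1.94 × 12.75 = 46.25 ft³/s
w_5 = (68.7 − 49.6)/2 = 9.55 ft; q_5 = 1.51 × 1.51 × 9.55 = 21.77 ft³/s
w_6 = (76.1 − 59.9)/2 = 8.1 ft; q_6 = 1.53 × 1.71 × 8.1 = 21.19 ft³/s
w_7 = (81.4 − 68.7)/2 = 6.35 ft; q_7 = 0.91 × 0.83 × 6.35 = 4.796 ft³/s
w_8 = (81.4 − 76.1)/2 = 2.65 ft; q_8 = 1.13 × 0.59 × 2.65 = 1.767 ft³/s
Q = Σ qᵢ = 144.8 ft³/s

145 ft³/s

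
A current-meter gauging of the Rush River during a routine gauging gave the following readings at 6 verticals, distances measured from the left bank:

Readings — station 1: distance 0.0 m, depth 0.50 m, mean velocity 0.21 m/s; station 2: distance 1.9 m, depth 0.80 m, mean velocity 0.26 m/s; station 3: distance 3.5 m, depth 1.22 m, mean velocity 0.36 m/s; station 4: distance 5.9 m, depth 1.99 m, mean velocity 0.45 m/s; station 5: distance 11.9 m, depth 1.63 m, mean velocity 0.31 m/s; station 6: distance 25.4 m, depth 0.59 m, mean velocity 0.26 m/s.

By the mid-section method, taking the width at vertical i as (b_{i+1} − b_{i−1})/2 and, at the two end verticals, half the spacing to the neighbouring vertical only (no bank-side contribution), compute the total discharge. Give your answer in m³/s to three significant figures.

w_1 = (1.9 − 0.0)/2 = 0.95 m; q_1 = 0.21 × 0.50 × 0.95 = 0.09975 m³/s
w_2 = (3.5 − 0.0)/2 = 1.75 m; q_2 = 0.26 × 0.80 × 1.75 = 0.3640 m³/s
w_3 = (5.9 − 1.9)/2 = 2 m; q_3 = 0.36 × 1.22 × 2 = 0.8784 m³/s
w_4 = (11.9 − 3.5)/2 = 4.2 m; q_4 = 0.45 × 1.99 × 4.2 = 3.761 m³/s
w_5 = (25.4 − 5.9)/2 = 9.75 m; q_5 = 0.31 × 1.63 × 9.75 = 4.927 m³/s
w_6 = (25.4 − 11.9)/2 = 6.75 m; q_6 = 0.26 × 0.59 × 6.75 = 1.035 m³/s
Q = Σ qᵢ = 11.07 m³/s

11.1 m³/s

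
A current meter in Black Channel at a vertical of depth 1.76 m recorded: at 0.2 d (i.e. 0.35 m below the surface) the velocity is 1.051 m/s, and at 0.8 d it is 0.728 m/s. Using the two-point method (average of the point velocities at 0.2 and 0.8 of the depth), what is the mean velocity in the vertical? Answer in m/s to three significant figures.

v̄ = (1.051 + 0.728) / 2 = 0.8895 m/s

0.890 m/s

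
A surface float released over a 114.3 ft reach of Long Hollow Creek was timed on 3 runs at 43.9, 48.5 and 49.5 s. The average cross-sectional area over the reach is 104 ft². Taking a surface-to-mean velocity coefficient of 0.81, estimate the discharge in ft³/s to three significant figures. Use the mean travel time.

204 ft³/s

t̄ = (43.9 + 48.5 + 49.5) / 3 = 47.3 s
v_surface = L / t̄ = 114.3 / 47.3 = 2.416 ft/s
v_mean = 0.81 × 2.416 = 1.957 ft/s
Q = A × v_mean = 104 × 1.957 = 203.6 ft³/s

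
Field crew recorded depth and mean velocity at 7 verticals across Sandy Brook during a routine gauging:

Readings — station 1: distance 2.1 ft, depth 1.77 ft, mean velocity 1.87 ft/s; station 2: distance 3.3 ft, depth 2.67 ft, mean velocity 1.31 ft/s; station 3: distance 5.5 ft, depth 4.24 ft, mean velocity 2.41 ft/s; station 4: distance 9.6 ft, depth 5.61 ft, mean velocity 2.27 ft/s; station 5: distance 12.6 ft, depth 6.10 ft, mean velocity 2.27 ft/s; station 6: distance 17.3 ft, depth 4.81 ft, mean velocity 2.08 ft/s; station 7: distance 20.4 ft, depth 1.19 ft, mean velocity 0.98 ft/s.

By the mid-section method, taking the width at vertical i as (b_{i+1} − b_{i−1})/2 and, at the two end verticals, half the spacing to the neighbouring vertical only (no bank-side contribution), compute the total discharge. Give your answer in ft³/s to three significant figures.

179 ft³/s

w_1 = (3.3 − 2.1)/2 = 0.6 ft; q_1 = 1.87 × 1.77 × 0.6 = 1.986 ft³/s
w_2 = (5.5 − 2.1)/2 = 1.7 ft; q_2 = 1.31 × 2.67 × 1.7 = 5.946 ft³/s
w_3 = (9.6 − 3.3)/2 = 3.15 ft; q_3 = 2.41 × 4.24 × 3.15 = 32.19 ft³/s
w_4 = (12.6 − 5.5)/2 = 3.55 ft; q_4 = 2.27 × 5.61 × 3.55 = 45.21 ft³/s
w_5 = (17.3 − 9.6)/2 = 3.85 ft; q_5 = 2.27 × 6.10 × 3.85 = 53.31 ft³/s
w_6 = (20.4 − 12.6)/2 = 3.9 ft; q_6 = 2.08 × 4.81 × 3.9 = 39.02 ft³/s
w_7 = (20.4 − 17.3)/2 = 1.55 ft; q_7 = 0.98 × 1.19 × 1.55 = 1.808 ft³/s
Q = Σ qᵢ = 179.5 ft³/s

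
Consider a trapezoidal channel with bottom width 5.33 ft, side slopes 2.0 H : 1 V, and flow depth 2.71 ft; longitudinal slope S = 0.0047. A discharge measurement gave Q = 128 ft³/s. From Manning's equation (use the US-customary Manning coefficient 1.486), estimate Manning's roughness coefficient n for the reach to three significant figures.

0.0326

A = (b + z·y)·y = (5.33 + 2.0×2.71)×2.71 = 29.13 ft²
P = b + 2y√(1+z²) = 5.33 + 2×2.71×√(1+2.0²) = 17.45 ft
R = A/P = 29.13/17.45 = 1.670 ft
n = (1.486/Q)·A·R^(2/3)·S^(1/2) = (1.486/128) × 29.13 × 1.407 × 0.06856 = 0.03263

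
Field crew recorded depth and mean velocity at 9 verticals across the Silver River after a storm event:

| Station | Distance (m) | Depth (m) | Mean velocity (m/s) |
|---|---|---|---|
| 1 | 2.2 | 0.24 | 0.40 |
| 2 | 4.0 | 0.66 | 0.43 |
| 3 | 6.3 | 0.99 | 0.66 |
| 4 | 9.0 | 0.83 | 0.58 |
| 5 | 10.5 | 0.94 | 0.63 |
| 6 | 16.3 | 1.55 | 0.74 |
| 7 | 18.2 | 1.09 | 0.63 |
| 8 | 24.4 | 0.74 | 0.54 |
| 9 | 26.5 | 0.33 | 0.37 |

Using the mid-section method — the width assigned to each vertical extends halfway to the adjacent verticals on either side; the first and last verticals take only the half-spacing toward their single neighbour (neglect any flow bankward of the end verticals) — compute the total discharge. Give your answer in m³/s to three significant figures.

14.5 m³/s

w_1 = (4.0 − 2.2)/2 = 0.9 m; q_1 = 0.40 × 0.24 × 0.9 = 0.08640 m³/s
w_2 = (6.3 − 2.2)/2 = 2.05 m; q_2 = 0.43 × 0.66 × 2.05 = 0.5818 m³/s
w_3 = (9.0 − 4.0)/2 = 2.5 m; q_3 = 0.66 × 0.99 × 2.5 = 1.634 m³/s
w_4 = (10.5 − 6.3)/2 = 2.1 m; q_4 = 0.58 × 0.83 × 2.1 = 1.011 m³/s
w_5 = (16.3 − 9.0)/2 = 3.65 m; q_5 = 0.63 × 0.94 × 3.65 = 2.162 m³/s
w_6 = (18.2 − 10.5)/2 = 3.85 m; q_6 = 0.74 × 1.55 × 3.85 = 4.416 m³/s
w_7 = (24.4 − 16.3)/2 = 4.05 m; q_7 = 0.63 × 1.09 × 4.05 = 2.781 m³/s
w_8 = (26.5 − 18.2)/2 = 4.15 m; q_8 = 0.54 × 0.74 × 4.15 = 1.658 m³/s
w_9 = (26.5 − 24.4)/2 = 1.05 m; q_9 = 0.37 × 0.33 × 1.05 = 0.1282 m³/s
Q = Σ qᵢ = 14.46 m³/s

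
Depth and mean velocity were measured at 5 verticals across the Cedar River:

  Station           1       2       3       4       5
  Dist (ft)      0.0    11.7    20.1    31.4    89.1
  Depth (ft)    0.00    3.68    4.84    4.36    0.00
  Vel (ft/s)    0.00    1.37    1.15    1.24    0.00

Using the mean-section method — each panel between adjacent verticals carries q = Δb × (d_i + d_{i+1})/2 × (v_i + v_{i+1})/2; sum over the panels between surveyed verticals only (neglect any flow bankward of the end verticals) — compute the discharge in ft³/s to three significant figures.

200 ft³/s

Panel 1-2: Δb = 11.7 ft, d̄ = (0.00+3.68)/2 = 1.84, v̄ = (0.00+1.37)/2 = 0.685 → q = 11.7×1.84×0.685 = 14.75 ft³/s
Panel 2-3: Δb = 8.4 ft, d̄ = (3.68+4.84)/2 = 4.26, v̄ = (1.37+1.15)/2 = 1.26 → q = 8.4×4.26×1.26 = 45.09 ft³/s
Panel 3-4: Δb = 11.3 ft, d̄ = (4.84+4.36)/2 = 4.6, v̄ = (1.15+1.24)/2 = 1.195 → q = 11.3×4.6×1.195 = 62.12 ft³/s
Panel 4-5: Δb = 57.7 ft, d̄ = (4.36+0.00)/2 = 2.18, v̄ = (1.24+0.00)/2 = 0.62 → q = 57.7×2.18×0.62 = 77.99 ft³/s
Q = Σ q = 199.9 ft³/s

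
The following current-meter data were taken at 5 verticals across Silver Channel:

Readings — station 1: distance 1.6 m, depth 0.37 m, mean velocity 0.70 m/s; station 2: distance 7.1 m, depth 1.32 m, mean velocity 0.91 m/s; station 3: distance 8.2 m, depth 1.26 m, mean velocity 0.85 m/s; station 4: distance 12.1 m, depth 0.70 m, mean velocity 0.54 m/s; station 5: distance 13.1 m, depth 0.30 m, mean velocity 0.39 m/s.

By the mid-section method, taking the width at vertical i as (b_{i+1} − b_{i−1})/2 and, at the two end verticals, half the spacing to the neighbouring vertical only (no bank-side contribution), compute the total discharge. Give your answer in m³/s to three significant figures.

8.34 m³/s

w_1 = (7.1 − 1.6)/2 = 2.75 m; q_1 = 0.70 × 0.37 × 2.75 = 0.7123 m³/s
w_2 = (8.2 − 1.6)/2 = 3.3 m; q_2 = 0.91 × 1.32 × 3.3 = 3.964 m³/s
w_3 = (12.1 − 7.1)/2 = 2.5 m; q_3 = 0.85 × 1.26 × 2.5 = 2.678 m³/s
w_4 = (13.1 − 8.2)/2 = 2.45 m; q_4 = 0.54 × 0.70 × 2.45 = 0.9261 m³/s
w_5 = (13.1 − 12.1)/2 = 0.5 m; q_5 = 0.39 × 0.30 × 0.5 = 0.05850 m³/s
Q = Σ qᵢ = 8.338 m³/s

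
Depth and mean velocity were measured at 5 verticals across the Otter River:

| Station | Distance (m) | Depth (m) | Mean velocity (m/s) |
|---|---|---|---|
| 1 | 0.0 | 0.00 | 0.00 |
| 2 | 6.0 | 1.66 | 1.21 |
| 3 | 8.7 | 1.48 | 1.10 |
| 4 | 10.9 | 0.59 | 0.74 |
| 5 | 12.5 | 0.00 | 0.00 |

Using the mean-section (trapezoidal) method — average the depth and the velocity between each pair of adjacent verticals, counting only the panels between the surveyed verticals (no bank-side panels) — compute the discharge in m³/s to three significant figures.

Panel 1-2: Δb = 6 m, d̄ = (0.00+1.66)/2 = 0.83, v̄ = (0.00+1.21)/2 = 0.605 → q = 6×0.83×0.605 = 3.013 m³/s
Panel 2-3: Δb = 2.7 m, d̄ = (1.66+1.48)/2 = 1.57, v̄ = (1.21+1.10)/2 = 1.155 → q = 2.7×1.57×1.155 = 4.896 m³/s
Panel 3-4: Δb = 2.2 m, d̄ = (1.48+0.59)/2 = 1.035, v̄ = (1.10+0.74)/2 = 0.92 → q = 2.2×1.035×0.92 = 2.095 m³/s
Panel 4-5: Δb = 1.6 m, d̄ = (0.59+0.00)/2 = 0.295, v̄ = (0.74+0.00)/2 = 0.37 → q = 1.6×0.295×0.37 = 0.1746 m³/s
Q = Σ q = 10.18 m³/s

10.2 m³/s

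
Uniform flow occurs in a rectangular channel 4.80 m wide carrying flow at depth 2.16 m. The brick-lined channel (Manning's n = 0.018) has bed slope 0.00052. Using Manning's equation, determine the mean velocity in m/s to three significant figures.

A = b·y = 4.80 × 2.16 = 10.37 m²
P = b + 2y = 4.80 + 2×2.16 = 9.120 m
R = A/P = 10.37/9.120 = 1.137 m
Q = (1/n)·A·R^(2/3)·S^(1/2) = (1/0.018) × 10.37 × 1.137^(2/3) × 0.00052^(1/2) = 14.31 m³/s
V = Q/A = 14.31/10.37 = 1.380 m/s

1.38 m/s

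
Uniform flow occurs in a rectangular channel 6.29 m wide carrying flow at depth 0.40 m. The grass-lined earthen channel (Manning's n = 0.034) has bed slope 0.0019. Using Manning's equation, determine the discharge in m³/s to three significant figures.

A = b·y = 6.29 × 0.40 = 2.516 m²
P = b + 2y = 6.29 + 2×0.40 = 7.090 m
R = A/P = 2.516/7.090 = 0.3549 m
Q = (1/n)·A·R^(2/3)·S^(1/2) = (1/0.034) × 2.516 × 0.3549^(2/3) × 0.0019^(1/2) = 1.617 m³/s

1.62 m³/s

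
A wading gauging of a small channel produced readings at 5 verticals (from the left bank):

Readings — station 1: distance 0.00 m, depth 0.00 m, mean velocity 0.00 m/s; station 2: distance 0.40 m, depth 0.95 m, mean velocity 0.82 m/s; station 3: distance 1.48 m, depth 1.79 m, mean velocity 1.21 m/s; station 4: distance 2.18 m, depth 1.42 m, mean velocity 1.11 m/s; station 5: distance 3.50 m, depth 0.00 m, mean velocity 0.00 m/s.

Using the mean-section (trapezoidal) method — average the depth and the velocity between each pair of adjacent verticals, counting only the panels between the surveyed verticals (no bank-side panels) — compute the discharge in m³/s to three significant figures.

3.40 m³/s

Panel 1-2: Δb = 0.4 m, d̄ = (0.00+0.95)/2 = 0.475, v̄ = (0.00+0.82)/2 = 0.41 → q = 0.4×0.475×0.41 = 0.07790 m³/s
Panel 2-3: Δb = 1.08 m, d̄ = (0.95+1.79)/2 = 1.37, v̄ = (0.82+1.21)/2 = 1.015 → q = 1.08×1.37×1.015 = 1.502 m³/s
Panel 3-4: Δb = 0.7 m, d̄ = (1.79+1.42)/2 = 1.605, v̄ = (1.21+1.11)/2 = 1.16 → q = 0.7×1.605×1.16 = 1.303 m³/s
Panel 4-5: Δb = 1.32 m, d̄ = (1.42+0.00)/2 = 0.71, v̄ = (1.11+0.00)/2 = 0.555 → q = 1.32×0.71×0.555 = 0.5201 m³/s
Q = Σ q = 3.403 m³/s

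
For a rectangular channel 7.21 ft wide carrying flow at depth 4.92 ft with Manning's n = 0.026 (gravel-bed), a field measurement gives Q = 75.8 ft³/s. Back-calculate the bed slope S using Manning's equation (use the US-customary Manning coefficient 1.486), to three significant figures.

A = b·y = 7.21 × 4.92 = 35.47 ft²
P = b + 2y = 7.21 + 2×4.92 = 17.05 ft
R = A/P = 35.47/17.05 = 2.081 ft
S = (Q·n / (1.486·A·R^(2/3)))² = (75.8×0.026 / (1.486×35.47×1.630))² = 0.0005263

0.000526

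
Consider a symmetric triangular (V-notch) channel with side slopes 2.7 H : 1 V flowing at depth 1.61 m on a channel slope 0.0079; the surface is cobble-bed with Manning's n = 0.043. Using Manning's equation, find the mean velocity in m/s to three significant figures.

A = z·y² = 2.7×1.61² = 6.999 m²
P = 2y√(1+z²) = 2×1.61×√(1+2.7²) = 9.271 m
R = A/P = 6.999/9.271 = 0.7549 m
Q = (1/n)·A·R^(2/3)·S^(1/2) = (1/0.043) × 6.999 × 0.7549^(2/3) × 0.0079^(1/2) = 11.99 m³/s
V = Q/A = 11.99/6.999 = 1.714 m/s

1.71 m/s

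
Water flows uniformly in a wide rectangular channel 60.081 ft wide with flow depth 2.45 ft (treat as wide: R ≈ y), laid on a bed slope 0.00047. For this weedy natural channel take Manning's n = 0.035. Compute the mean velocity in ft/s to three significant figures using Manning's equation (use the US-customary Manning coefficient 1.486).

A = b·y = 60.081 × 2.45 = 147.2 ft²
Wide channel: R ≈ y = 2.45 ft
Q = (1.486/n)·A·R^(2/3)·S^(1/2) = (1.486/0.035) × 147.2 × 2.450^(2/3) × 0.00047^(1/2) = 246.2 ft³/s
V = Q/A = 246.2/147.2 = 1.673 ft/s

1.67 ft/s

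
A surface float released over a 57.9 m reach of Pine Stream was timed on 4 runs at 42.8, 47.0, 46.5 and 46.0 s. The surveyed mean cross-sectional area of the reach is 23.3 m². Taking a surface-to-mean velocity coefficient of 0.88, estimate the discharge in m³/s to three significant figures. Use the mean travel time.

26.0 m³/s

t̄ = (42.8 + 47.0 + 46.5 + 46.0) / 4 = 45.575 s
v_surface = L / t̄ = 57.9 / 45.575 = 1.270 m/s
v_mean = 0.88 × 1.270 = 1.118 m/s
Q = A × v_mean = 23.3 × 1.118 = 26.05 m³/s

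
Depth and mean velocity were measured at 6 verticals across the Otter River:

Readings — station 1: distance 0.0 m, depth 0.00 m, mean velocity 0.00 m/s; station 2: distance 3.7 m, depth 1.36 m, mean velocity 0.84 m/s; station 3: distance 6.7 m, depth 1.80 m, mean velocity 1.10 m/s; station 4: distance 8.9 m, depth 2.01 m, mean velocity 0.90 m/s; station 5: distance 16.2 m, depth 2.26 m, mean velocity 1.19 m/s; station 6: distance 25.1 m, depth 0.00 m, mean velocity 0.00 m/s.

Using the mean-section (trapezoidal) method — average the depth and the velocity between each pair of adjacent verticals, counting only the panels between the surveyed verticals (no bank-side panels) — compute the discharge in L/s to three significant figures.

32100 L/s

Panel 1-2: Δb = 3.7 m, d̄ = (0.00+1.36)/2 = 0.68, v̄ = (0.00+0.84)/2 = 0.42 → q = 3.7×0.68×0.42 = 1.057 m³/s
Panel 2-3: Δb = 3 m, d̄ = (1.36+1.80)/2 = 1.58, v̄ = (0.84+1.10)/2 = 0.97 → q = 3×1.58×0.97 = 4.598 m³/s
Panel 3-4: Δb = 2.2 m, d̄ = (1.80+2.01)/2 = 1.905, v̄ = (1.10+0.90)/2 = 1 → q = 2.2×1.905×1 = 4.191 m³/s
Panel 4-5: Δb = 7.3 m, d̄ = (2.01+2.26)/2 = 2.135, v̄ = (0.90+1.19)/2 = 1.045 → q = 7.3×2.135×1.045 = 16.29 m³/s
Panel 5-6: Δb = 8.9 m, d̄ = (2.26+0.00)/2 = 1.13, v̄ = (1.19+0.00)/2 = 0.595 → q = 8.9×1.13×0.595 = 5.984 m³/s
Q = Σ q = 32.12 m³/s
= 32.12 × 1000 = 32120 L/s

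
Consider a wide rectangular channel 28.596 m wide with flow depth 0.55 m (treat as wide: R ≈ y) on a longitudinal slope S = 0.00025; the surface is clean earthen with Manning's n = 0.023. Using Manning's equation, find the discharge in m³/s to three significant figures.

A = b·y = 28.596 × 0.55 = 15.73 m²
Wide channel: R ≈ y = 0.55 m
Q = (1/n)·A·R^(2/3)·S^(1/2) = (1/0.023) × 15.73 × 0.5500^(2/3) × 0.00025^(1/2) = 7.258 m³/s

7.26 m³/s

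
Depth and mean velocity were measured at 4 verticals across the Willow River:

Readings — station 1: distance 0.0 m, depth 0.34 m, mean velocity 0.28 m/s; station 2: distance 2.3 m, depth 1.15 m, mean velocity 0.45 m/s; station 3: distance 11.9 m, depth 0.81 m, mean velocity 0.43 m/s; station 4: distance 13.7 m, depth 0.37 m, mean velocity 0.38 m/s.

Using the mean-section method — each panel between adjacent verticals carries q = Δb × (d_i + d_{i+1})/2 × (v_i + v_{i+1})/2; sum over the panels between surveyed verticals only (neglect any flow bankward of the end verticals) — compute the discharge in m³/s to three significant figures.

5.20 m³/s

Panel 1-2: Δb = 2.3 m, d̄ = (0.34+1.15)/2 = 0.745, v̄ = (0.28+0.45)/2 = 0.365 → q = 2.3×0.745×0.365 = 0.6254 m³/s
Panel 2-3: Δb = 9.6 m, d̄ = (1.15+0.81)/2 = 0.98, v̄ = (0.45+0.43)/2 = 0.44 → q = 9.6×0.98×0.44 = 4.140 m³/s
Panel 3-4: Δb = 1.8 m, d̄ = (0.81+0.37)/2 = 0.59, v̄ = (0.43+0.38)/2 = 0.405 → q = 1.8×0.59×0.405 = 0.4301 m³/s
Q = Σ q = 5.195 m³/s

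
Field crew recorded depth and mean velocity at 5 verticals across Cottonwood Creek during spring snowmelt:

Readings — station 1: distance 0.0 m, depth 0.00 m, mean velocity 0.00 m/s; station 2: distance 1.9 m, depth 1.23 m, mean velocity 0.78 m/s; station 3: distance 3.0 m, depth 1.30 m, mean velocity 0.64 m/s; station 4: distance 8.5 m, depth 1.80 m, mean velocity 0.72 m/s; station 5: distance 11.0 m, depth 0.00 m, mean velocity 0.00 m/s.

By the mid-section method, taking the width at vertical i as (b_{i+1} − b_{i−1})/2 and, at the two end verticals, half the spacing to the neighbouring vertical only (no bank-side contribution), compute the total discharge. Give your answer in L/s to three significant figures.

9370 L/s

w_2 = (3.0 − 0.0)/2 = 1.5 m; q_2 = 0.78 × 1.23 × 1.5 = 1.439 m³/s
w_3 = (8.5 − 1.9)/2 = 3.3 m; q_3 = 0.64 × 1.30 × 3.3 = 2.746 m³/s
w_4 = (11.0 − 3.0)/2 = 4 m; q_4 = 0.72 × 1.80 × 4 = 5.184 m³/s
Stations 1, 5 contribute zero (depth or velocity is 0).
Q = Σ qᵢ = 9.369 m³/s
= 9.369 × 1000 = 9369 L/s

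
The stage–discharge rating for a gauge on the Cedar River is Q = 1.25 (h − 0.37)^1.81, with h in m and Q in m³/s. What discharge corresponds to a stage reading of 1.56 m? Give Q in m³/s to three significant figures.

1.71 m³/s

Q = 1.25 × (1.56 − 0.37)^1.81 = 1.25 × 1.19^1.81 = 1.713 m³/s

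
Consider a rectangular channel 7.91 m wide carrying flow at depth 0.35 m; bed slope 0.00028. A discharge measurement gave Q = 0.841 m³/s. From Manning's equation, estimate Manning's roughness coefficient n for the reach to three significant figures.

A = b·y = 7.91 × 0.35 = 2.769 m²
P = b + 2y = 7.91 + 2×0.35 = 8.610 m
R = A/P = 2.769/8.610 = 0.3215 m
n = (1/Q)·A·R^(2/3)·S^(1/2) = (1/0.841) × 2.769 × 0.4693 × 0.01673 = 0.02585

0.0259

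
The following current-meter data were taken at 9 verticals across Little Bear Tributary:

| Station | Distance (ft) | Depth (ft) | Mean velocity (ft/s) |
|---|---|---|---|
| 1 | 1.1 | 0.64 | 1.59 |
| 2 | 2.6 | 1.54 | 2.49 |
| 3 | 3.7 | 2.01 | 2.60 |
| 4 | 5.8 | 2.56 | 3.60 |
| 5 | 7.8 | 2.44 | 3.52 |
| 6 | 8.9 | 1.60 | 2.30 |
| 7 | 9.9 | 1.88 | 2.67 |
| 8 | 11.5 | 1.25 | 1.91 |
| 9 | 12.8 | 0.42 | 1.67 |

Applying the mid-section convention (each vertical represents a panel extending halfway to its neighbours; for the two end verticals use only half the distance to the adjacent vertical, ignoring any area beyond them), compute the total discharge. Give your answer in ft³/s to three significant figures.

60.6 ft³/s

w_1 = (2.6 − 1.1)/2 = 0.75 ft; q_1 = 1.59 × 0.64 × 0.75 = 0.7632 ft³/s
w_2 = (3.7 − 1.1)/2 = 1.3 ft; q_2 = 2.49 × 1.54 × 1.3 = 4.985 ft³/s
w_3 = (5.8 − 2.6)/2 = 1.6 ft; q_3 = 2.60 × 2.01 × 1.6 = 8.362 ft³/s
w_4 = (7.8 − 3.7)/2 = 2.05 ft; q_4 = 3.60 × 2.56 × 2.05 = 18.89 ft³/s
w_5 = (8.9 − 5.8)/2 = 1.55 ft; q_5 = 3.52 × 2.44 × 1.55 = 13.31 ft³/s
w_6 = (9.9 − 7.8)/2 = 1.05 ft; q_6 = 2.30 × 1.60 × 1.05 = 3.864 ft³/s
w_7 = (11.5 − 8.9)/2 = 1.3 ft; q_7 = 2.67 × 1.88 × 1.3 = 6.525 ft³/s
w_8 = (12.8 − 9.9)/2 = 1.45 ft; q_8 = 1.91 × 1.25 × 1.45 = 3.462 ft³/s
w_9 = (12.8 − 11.5)/2 = 0.65 ft; q_9 = 1.67 × 0.42 × 0.65 = 0.4559 ft³/s
Q = Σ qᵢ = 60.62 ft³/s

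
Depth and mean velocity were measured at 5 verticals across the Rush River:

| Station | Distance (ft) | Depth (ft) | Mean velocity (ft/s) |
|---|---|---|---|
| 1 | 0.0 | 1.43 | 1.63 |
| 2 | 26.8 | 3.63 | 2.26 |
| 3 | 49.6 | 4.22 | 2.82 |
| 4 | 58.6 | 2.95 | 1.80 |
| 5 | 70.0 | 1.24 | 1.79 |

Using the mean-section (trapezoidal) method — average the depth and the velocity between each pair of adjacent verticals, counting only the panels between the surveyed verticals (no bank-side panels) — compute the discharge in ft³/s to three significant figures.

Panel 1-2: Δb = 26.8 ft, d̄ = (1.43+3.63)/2 = 2.53, v̄ = (1.63+2.26)/2 = 1.945 → q = 26.8×2.53×1.945 = 131.9 ft³/s
Panel 2-3: Δb = 22.8 ft, d̄ = (3.63+4.22)/2 = 3.925, v̄ = (2.26+2.82)/2 = 2.54 → q = 22.8×3.925×2.54 = 227.3 ft³/s
Panel 3-4: Δb = 9 ft, d̄ = (4.22+2.95)/2 = 3.585, v̄ = (2.82+1.80)/2 = 2.31 → q = 9×3.585×2.31 = 74.53 ft³/s
Panel 4-5: Δb = 11.4 ft, d̄ = (2.95+1.24)/2 = 2.095, v̄ = (1.80+1.79)/2 = 1.795 → q = 11.4×2.095×1.795 = 42.87 ft³/s
Q = Σ q = 476.6 ft³/s

477 ft³/s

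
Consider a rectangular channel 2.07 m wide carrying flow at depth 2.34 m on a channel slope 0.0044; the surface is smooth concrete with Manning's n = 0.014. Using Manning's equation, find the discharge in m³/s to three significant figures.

18.4 m³/s

A = b·y = 2.07 × 2.34 = 4.844 m²
P = b + 2y = 2.07 + 2×2.34 = 6.750 m
R = A/P = 4.844/6.750 = 0.7176 m
Q = (1/n)·A·R^(2/3)·S^(1/2) = (1/0.014) × 4.844 × 0.7176^(2/3) × 0.0044^(1/2) = 18.40 m³/s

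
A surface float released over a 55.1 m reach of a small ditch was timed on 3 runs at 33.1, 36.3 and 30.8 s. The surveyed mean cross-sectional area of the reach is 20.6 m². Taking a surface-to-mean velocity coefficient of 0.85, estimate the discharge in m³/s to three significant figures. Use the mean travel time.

t̄ = (33.1 + 36.3 + 30.8) / 3 = 33.4 s
v_surface = L / t̄ = 55.1 / 33.4 = 1.650 m/s
v_mean = 0.85 × 1.650 = 1.402 m/s
Q = A × v_mean = 20.6 × 1.402 = 28.89 m³/s

28.9 m³/s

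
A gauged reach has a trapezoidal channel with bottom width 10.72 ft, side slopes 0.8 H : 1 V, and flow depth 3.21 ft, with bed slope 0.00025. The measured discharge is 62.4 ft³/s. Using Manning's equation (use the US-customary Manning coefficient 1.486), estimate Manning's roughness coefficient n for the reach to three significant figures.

A = (b + z·y)·y = (10.72 + 0.8×3.21)×3.21 = 42.65 ft²
P = b + 2y√(1+z²) = 10.72 + 2×3.21×√(1+0.8²) = 18.94 ft
R = A/P = 42.65/18.94 = 2.252 ft
n = (1.486/Q)·A·R^(2/3)·S^(1/2) = (1.486/62.4) × 42.65 × 1.718 × 0.01581 = 0.02759

0.0276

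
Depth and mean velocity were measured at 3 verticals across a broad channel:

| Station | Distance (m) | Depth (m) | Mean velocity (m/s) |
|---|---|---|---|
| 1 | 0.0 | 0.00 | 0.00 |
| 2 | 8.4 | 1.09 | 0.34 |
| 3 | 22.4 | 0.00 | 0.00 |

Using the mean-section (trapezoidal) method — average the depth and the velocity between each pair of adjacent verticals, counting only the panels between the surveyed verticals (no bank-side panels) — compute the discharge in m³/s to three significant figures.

2.08 m³/s

Panel 1-2: Δb = 8.4 m, d̄ = (0.00+1.09)/2 = 0.545, v̄ = (0.00+0.34)/2 = 0.17 → q = 8.4×0.545×0.17 = 0.7783 m³/s
Panel 2-3: Δb = 14 m, d̄ = (1.09+0.00)/2 = 0.545, v̄ = (0.34+0.00)/2 = 0.17 → q = 14×0.545×0.17 = 1.297 m³/s
Q = Σ q = 2.075 m³/s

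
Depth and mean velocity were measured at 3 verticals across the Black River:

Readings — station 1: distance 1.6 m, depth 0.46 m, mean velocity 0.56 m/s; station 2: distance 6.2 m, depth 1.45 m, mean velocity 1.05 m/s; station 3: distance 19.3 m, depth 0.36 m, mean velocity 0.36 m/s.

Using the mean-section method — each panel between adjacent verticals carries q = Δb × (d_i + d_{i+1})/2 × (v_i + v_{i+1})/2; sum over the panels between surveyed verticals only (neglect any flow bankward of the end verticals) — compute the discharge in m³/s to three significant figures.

11.9 m³/s

Panel 1-2: Δb = 4.6 m, d̄ = (0.46+1.45)/2 = 0.955, v̄ = (0.56+1.05)/2 = 0.805 → q = 4.6×0.955×0.805 = 3.536 m³/s
Panel 2-3: Δb = 13.1 m, d̄ = (1.45+0.36)/2 = 0.905, v̄ = (1.05+0.36)/2 = 0.705 → q = 13.1×0.905×0.705 = 8.358 m³/s
Q = Σ q = 11.89 m³/s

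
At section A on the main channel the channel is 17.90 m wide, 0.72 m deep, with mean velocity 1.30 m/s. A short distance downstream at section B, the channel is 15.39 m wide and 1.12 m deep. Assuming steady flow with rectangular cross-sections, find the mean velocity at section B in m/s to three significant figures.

Q = A₁V₁ = (17.90×0.72) × 1.30 = 16.75 m³/s
A₂ = 15.39 × 1.12 = 17.24 m²
V₂ = Q/A₂ = 16.75/17.24 = 0.9720 m/s

0.972 m/s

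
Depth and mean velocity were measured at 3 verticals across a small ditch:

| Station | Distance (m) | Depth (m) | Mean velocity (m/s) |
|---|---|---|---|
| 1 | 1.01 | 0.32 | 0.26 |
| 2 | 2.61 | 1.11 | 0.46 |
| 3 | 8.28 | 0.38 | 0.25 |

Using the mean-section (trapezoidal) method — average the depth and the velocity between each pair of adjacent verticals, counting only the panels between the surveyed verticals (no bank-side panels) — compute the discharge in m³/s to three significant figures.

Panel 1-2: Δb = 1.6 m, d̄ = (0.32+1.11)/2 = 0.715, v̄ = (0.26+0.46)/2 = 0.36 → q = 1.6×0.715×0.36 = 0.4118 m³/s
Panel 2-3: Δb = 5.67 m, d̄ = (1.11+0.38)/2 = 0.745, v̄ = (0.46+0.25)/2 = 0.355 → q = 5.67×0.745×0.355 = 1.500 m³/s
Q = Σ q = 1.911 m³/s

1.91 m³/s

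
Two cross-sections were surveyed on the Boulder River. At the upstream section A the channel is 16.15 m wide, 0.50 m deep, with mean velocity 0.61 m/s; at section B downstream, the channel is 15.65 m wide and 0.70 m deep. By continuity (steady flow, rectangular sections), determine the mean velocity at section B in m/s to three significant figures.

Q = A₁V₁ = (16.15×0.50) × 0.61 = 4.926 m³/s
A₂ = 15.65 × 0.70 = 10.96 m²
V₂ = Q/A₂ = 4.926/10.96 = 0.4496 m/s

0.450 m/s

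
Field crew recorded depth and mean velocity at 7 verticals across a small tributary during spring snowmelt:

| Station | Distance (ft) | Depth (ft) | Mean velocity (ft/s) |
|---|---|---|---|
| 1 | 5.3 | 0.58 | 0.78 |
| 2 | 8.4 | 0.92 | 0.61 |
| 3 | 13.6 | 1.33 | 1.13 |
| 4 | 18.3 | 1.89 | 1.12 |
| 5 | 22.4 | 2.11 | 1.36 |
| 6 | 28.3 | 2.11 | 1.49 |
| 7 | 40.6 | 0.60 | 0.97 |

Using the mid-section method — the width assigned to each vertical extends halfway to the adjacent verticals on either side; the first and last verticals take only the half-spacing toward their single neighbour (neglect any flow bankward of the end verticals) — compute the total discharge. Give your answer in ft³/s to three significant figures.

66.3 ft³/s

w_1 = (8.4 − 5.3)/2 = 1.55 ft; q_1 = 0.78 × 0.58 × 1.55 = 0.7012 ft³/s
w_2 = (13.6 − 5.3)/2 = 4.15 ft; q_2 = 0.61 × 0.92 × 4.15 = 2.329 ft³/s
w_3 = (18.3 − 8.4)/2 = 4.95 ft; q_3 = 1.13 × 1.33 × 4.95 = 7.439 ft³/s
w_4 = (22.4 − 13.6)/2 = 4.4 ft; q_4 = 1.12 × 1.89 × 4.4 = 9.314 ft³/s
w_5 = (28.3 − 18.3)/2 = 5 ft; q_5 = 1.36 × 2.11 × 5 = 14.35 ft³/s
w_6 = (40.6 − 22.4)/2 = 9.1 ft; q_6 = 1.49 × 2.11 × 9.1 = 28.61 ft³/s
w_7 = (40.6 − 28.3)/2 = 6.15 ft; q_7 = 0.97 × 0.60 × 6.15 = 3.579 ft³/s
Q = Σ qᵢ = 66.32 ft³/s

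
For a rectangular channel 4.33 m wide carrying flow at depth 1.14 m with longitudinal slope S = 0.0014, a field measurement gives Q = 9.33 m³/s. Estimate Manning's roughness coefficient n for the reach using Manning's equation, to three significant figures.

0.0163

A = b·y = 4.33 × 1.14 = 4.936 m²
P = b + 2y = 4.33 + 2×1.14 = 6.610 m
R = A/P = 4.936/6.610 = 0.7468 m
n = (1/Q)·A·R^(2/3)·S^(1/2) = (1/9.33) × 4.936 × 0.8231 × 0.03742 = 0.01629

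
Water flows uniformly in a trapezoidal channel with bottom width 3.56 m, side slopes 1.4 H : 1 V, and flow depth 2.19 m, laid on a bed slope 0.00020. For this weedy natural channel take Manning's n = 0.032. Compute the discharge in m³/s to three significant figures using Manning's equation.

7.67 m³/s

A = (b + z·y)·y = (3.56 + 1.4×2.19)×2.19 = 14.51 m²
P = b + 2y√(1+z²) = 3.56 + 2×2.19×√(1+1.4²) = 11.10 m
R = A/P = 14.51/11.10 = 1.308 m
Q = (1/n)·A·R^(2/3)·S^(1/2) = (1/0.032) × 14.51 × 1.308^(2/3) × 0.00020^(1/2) = 7.669 m³/s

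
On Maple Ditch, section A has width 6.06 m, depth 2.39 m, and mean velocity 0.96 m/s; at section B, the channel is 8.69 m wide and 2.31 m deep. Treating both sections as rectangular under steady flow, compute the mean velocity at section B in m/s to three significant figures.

Q = A₁V₁ = (6.06×2.39) × 0.96 = 13.90 m³/s
A₂ = 8.69 × 2.31 = 20.07 m²
V₂ = Q/A₂ = 13.90/20.07 = 0.6926 m/s

0.693 m/s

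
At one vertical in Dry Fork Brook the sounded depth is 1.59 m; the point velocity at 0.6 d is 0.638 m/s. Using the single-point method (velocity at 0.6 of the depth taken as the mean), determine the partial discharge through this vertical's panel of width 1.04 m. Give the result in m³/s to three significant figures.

1.05 m³/s

v̄ = v₀.₆ = 0.638 m/s
q = v̄ × d × w = 0.6380 × 1.59 × 1.04 = 1.055 m³/s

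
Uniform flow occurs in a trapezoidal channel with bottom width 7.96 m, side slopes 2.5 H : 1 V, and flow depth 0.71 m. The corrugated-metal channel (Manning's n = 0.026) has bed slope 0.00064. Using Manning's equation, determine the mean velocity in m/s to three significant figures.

A = (b + z·y)·y = (7.96 + 2.5×0.71)×0.71 = 6.912 m²
P = b + 2y√(1+z²) = 7.96 + 2×0.71×√(1+2.5²) = 11.78 m
R = A/P = 6.912/11.78 = 0.5866 m
Q = (1/n)·A·R^(2/3)·S^(1/2) = (1/0.026) × 6.912 × 0.5866^(2/3) × 0.00064^(1/2) = 4.713 m³/s
V = Q/A = 4.713/6.912 = 0.6818 m/s

0.682 m/s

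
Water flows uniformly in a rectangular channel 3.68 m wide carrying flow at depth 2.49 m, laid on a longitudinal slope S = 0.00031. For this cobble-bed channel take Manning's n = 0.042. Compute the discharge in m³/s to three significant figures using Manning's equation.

3.99 m³/s

A = b·y = 3.68 × 2.49 = 9.163 m²
P = b + 2y = 3.68 + 2×2.49 = 8.660 m
R = A/P = 9.163/8.660 = 1.058 m
Q = (1/n)·A·R^(2/3)·S^(1/2) = (1/0.042) × 9.163 × 1.058^(2/3) × 0.00031^(1/2) = 3.989 m³/s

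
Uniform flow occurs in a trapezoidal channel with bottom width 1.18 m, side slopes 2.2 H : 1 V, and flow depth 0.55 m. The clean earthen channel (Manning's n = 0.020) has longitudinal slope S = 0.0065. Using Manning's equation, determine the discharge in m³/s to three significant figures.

A = (b + z·y)·y = (1.18 + 2.2×0.55)×0.55 = 1.315 m²
P = b + 2y√(1+z²) = 1.18 + 2×0.55×√(1+2.2²) = 3.838 m
R = A/P = 1.315/3.838 = 0.3425 m
Q = (1/n)·A·R^(2/3)·S^(1/2) = (1/0.020) × 1.315 × 0.3425^(2/3) × 0.0065^(1/2) = 2.594 m³/s

2.59 m³/s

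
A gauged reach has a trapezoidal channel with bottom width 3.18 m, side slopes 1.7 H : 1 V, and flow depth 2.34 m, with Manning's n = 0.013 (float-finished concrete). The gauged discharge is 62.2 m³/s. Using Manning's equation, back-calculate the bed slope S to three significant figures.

0.00156

A = (b + z·y)·y = (3.18 + 1.7×2.34)×2.34 = 16.75 m²
P = b + 2y√(1+z²) = 3.18 + 2×2.34×√(1+1.7²) = 12.41 m
R = A/P = 16.75/12.41 = 1.350 m
S = (Q·n / (1·A·R^(2/3)))² = (62.2×0.013 / (1×16.75×1.221))² = 0.001563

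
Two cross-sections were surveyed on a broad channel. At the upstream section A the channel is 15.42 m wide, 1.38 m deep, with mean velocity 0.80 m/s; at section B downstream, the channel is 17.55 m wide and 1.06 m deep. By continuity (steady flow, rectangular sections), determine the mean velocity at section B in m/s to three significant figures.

Q = A₁V₁ = (15.42×1.38) × 0.80 = 17.02 m³/s
A₂ = 17.55 × 1.06 = 18.60 m²
V₂ = Q/A₂ = 17.02/18.60 = 0.9151 m/s

0.915 m/s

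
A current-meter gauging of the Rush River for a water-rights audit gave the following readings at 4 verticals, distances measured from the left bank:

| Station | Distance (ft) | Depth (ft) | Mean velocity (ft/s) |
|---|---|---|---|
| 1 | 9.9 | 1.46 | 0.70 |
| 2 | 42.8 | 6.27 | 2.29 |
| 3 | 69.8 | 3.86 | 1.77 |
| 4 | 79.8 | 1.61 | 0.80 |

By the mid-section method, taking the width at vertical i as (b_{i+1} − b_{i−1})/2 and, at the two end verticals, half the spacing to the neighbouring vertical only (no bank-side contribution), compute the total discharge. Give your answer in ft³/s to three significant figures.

580 ft³/s

w_1 = (42.8 − 9.9)/2 = 16.45 ft; q_1 = 0.70 × 1.46 × 16.45 = 16.81 ft³/s
w_2 = (69.8 − 9.9)/2 = 29.95 ft; q_2 = 2.29 × 6.27 × 29.95 = 430.0 ft³/s
w_3 = (79.8 − 42.8)/2 = 18.5 ft; q_3 = 1.77 × 3.86 × 18.5 = 126.4 ft³/s
w_4 = (79.8 − 69.8)/2 = 5 ft; q_4 = 0.80 × 1.61 × 5 = 6.440 ft³/s
Q = Σ qᵢ = 579.7 ft³/s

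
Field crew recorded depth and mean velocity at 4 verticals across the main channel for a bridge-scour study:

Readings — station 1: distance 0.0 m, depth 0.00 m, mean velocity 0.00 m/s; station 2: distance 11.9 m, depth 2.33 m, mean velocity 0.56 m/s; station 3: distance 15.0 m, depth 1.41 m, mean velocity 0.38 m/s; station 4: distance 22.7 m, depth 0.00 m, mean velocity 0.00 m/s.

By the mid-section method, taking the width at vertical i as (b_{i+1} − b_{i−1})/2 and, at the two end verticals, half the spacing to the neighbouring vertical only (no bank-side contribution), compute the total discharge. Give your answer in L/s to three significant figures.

w_2 = (15.0 − 0.0)/2 = 7.5 m; q_2 = 0.56 × 2.33 × 7.5 = 9.786 m³/s
w_3 = (22.7 − 11.9)/2 = 5.4 m; q_3 = 0.38 × 1.41 × 5.4 = 2.893 m³/s
Stations 1, 4 contribute zero (depth or velocity is 0).
Q = Σ qᵢ = 12.68 m³/s
= 12.68 × 1000 = 12680 L/s

12700 L/s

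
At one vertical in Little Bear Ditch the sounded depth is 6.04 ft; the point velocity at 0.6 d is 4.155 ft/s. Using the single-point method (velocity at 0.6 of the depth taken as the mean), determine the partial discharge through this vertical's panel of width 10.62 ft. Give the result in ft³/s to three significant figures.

v̄ = v₀.₆ = 4.155 ft/s
q = v̄ × d × w = 4.155 × 6.04 × 10.62 = 266.5 ft³/s

267 ft³/s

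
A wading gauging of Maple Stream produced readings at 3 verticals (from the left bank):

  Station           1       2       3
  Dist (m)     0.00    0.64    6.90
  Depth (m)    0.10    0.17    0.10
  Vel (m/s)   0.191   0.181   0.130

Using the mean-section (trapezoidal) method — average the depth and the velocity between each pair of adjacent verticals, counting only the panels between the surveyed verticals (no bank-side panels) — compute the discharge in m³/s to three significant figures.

0.147 m³/s

Panel 1-2: Δb = 0.64 m, d̄ = (0.10+0.17)/2 = 0.135, v̄ = (0.191+0.181)/2 = 0.186 → q = 0.64×0.135×0.186 = 0.01607 m³/s
Panel 2-3: Δb = 6.26 m, d̄ = (0.17+0.10)/2 = 0.135, v̄ = (0.181+0.130)/2 = 0.1555 → q = 6.26×0.135×0.1555 = 0.1314 m³/s
Q = Σ q = 0.1475 m³/s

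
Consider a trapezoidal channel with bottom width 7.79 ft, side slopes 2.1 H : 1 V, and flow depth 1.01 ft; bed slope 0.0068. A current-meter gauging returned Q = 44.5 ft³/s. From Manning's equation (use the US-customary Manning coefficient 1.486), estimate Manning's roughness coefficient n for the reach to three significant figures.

0.0238

A = (b + z·y)·y = (7.79 + 2.1×1.01)×1.01 = 10.01 ft²
P = b + 2y√(1+z²) = 7.79 + 2×1.01×√(1+2.1²) = 12.49 ft
R = A/P = 10.01/12.49 = 0.8016 ft
n = (1.486/Q)·A·R^(2/3)·S^(1/2) = (1.486/44.5) × 10.01 × 0.8629 × 0.08246 = 0.02379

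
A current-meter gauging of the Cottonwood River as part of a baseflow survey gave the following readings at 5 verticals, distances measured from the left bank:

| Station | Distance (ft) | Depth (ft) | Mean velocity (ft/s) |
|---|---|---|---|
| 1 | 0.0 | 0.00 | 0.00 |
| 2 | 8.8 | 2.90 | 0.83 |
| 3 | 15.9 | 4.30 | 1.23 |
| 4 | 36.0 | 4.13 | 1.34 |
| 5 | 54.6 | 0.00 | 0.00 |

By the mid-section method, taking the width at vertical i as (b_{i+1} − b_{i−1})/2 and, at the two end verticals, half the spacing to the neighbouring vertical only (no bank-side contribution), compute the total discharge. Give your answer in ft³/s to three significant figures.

198 ft³/s

w_2 = (15.9 − 0.0)/2 = 7.95 ft; q_2 = 0.83 × 2.90 × 7.95 = 19.14 ft³/s
w_3 = (36.0 − 8.8)/2 = 13.6 ft; q_3 = 1.23 × 4.30 × 13.6 = 71.93 ft³/s
w_4 = (54.6 − 15.9)/2 = 19.35 ft; q_4 = 1.34 × 4.13 × 19.35 = 107.1 ft³/s
Stations 1, 5 contribute zero (depth or velocity is 0).
Q = Σ qᵢ = 198.2 ft³/s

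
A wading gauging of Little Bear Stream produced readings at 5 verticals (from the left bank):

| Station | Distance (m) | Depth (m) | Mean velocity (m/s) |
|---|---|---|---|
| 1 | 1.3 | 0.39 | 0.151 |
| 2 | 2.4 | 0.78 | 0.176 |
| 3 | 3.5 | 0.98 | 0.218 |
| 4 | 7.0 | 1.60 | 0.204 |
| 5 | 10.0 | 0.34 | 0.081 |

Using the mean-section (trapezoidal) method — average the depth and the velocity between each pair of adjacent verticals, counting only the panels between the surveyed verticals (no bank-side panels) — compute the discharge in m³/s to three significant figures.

Panel 1-2: Δb = 1.1 m, d̄ = (0.39+0.78)/2 = 0.585, v̄ = (0.151+0.176)/2 = 0.1635 → q = 1.1×0.585×0.1635 = 0.1052 m³/s
Panel 2-3: Δb = 1.1 m, d̄ = (0.78+0.98)/2 = 0.88, v̄ = (0.176+0.218)/2 = 0.197 → q = 1.1×0.88×0.197 = 0.1907 m³/s
Panel 3-4: Δb = 3.5 m, d̄ = (0.98+1.60)/2 = 1.29, v̄ = (0.218+0.204)/2 = 0.211 → q = 3.5×1.29×0.211 = 0.9527 m³/s
Panel 4-5: Δb = 3 m, d̄ = (1.60+0.34)/2 = 0.97, v̄ = (0.204+0.081)/2 = 0.1425 → q = 3×0.97×0.1425 = 0.4147 m³/s
Q = Σ q = 1.663 m³/s

1.66 m³/s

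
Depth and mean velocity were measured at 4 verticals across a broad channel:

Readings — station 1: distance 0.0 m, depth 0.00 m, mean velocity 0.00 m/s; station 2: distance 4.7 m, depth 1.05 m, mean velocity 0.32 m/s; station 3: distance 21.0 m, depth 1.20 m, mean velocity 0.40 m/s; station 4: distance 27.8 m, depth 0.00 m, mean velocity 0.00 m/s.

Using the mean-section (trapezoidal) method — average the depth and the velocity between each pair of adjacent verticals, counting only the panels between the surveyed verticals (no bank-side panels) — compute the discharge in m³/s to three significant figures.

Panel 1-2: Δb = 4.7 m, d̄ = (0.00+1.05)/2 = 0.525, v̄ = (0.00+0.32)/2 = 0.16 → q = 4.7×0.525×0.16 = 0.3948 m³/s
Panel 2-3: Δb = 16.3 m, d̄ = (1.05+1.20)/2 = 1.125, v̄ = (0.32+0.40)/2 = 0.36 → q = 16.3×1.125×0.36 = 6.602 m³/s
Panel 3-4: Δb = 6.8 m, d̄ = (1.20+0.00)/2 = 0.6, v̄ = (0.40+0.00)/2 = 0.2 → q = 6.8×0.6×0.2 = 0.8160 m³/s
Q = Σ q = 7.812 m³/s

7.81 m³/s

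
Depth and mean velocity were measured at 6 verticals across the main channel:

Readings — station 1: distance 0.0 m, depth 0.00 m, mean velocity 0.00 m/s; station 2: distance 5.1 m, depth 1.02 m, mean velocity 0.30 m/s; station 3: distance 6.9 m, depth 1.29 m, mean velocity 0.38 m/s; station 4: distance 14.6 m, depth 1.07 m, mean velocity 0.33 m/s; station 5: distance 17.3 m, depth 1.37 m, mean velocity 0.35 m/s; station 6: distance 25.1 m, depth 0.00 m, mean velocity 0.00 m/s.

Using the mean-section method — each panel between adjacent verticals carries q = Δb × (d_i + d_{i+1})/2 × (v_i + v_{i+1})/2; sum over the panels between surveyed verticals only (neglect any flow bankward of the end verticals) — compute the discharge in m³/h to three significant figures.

23000 m³/h

Panel 1-2: Δb = 5.1 m, d̄ = (0.00+1.02)/2 = 0.51, v̄ = (0.00+0.30)/2 = 0.15 → q = 5.1×0.51×0.15 = 0.3902 m³/s
Panel 2-3: Δb = 1.8 m, d̄ = (1.02+1.29)/2 = 1.155, v̄ = (0.30+0.38)/2 = 0.34 → q = 1.8×1.155×0.34 = 0.7069 m³/s
Panel 3-4: Δb = 7.7 m, d̄ = (1.29+1.07)/2 = 1.18, v̄ = (0.38+0.33)/2 = 0.355 → q = 7.7×1.18×0.355 = 3.226 m³/s
Panel 4-5: Δb = 2.7 m, d̄ = (1.07+1.37)/2 = 1.22, v̄ = (0.33+0.35)/2 = 0.34 → q = 2.7×1.22×0.34 = 1.120 m³/s
Panel 5-6: Δb = 7.8 m, d̄ = (1.37+0.00)/2 = 0.685, v̄ = (0.35+0.00)/2 = 0.175 → q = 7.8×0.685×0.175 = 0.9350 m³/s
Q = Σ q = 6.378 m³/s
= 6.378 × 3600 = 22960 m³/h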